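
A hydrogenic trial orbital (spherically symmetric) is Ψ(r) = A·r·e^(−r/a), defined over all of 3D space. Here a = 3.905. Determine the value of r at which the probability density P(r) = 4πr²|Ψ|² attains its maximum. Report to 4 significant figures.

r ≈ 7.810

Differentiate P(r) = 4πr²|Ψ|² with respect to r and set to zero.
This gives r = 2·a.
With a = 3.905, the most probable radial distance is 7.8100.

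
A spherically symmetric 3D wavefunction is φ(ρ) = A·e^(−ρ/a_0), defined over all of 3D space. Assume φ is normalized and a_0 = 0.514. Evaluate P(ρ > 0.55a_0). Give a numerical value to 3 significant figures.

P ≈ 0.900

With dV = 4πρ²dρ, the probability is ∫|φ|² dV over ρ > 0.55a_0.
The full normalization integral is A²·[π·a_0^3] = 1, fixing A².
Let u = ρ/a_0; then A², 4π and the length scale all cancel, so P = ∫_{0.55}^{∞} u^2·e^(-2·u) du ÷ ∫_{0}^{∞} u^2·e^(-2·u) du.
With ∫ u^2·e^(-2·u) du = -(2·u^2 + 2·u + 1)·e^(-2·u)/4 + C, the region integral is 541·e^(-11/10)/800 and the full one is 1/4.
Taking the ratio yields P = 0.9004.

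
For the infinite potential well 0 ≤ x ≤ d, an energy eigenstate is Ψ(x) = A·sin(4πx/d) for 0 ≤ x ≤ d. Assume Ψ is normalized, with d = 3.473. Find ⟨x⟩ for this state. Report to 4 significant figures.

⟨x⟩ ≈ 1.737

The expectation value is the |Ψ|²-weighted average of x: ∫ x|Ψ|² dx.
Since the A² factors cancel between numerator and denominator, ⟨x⟩ = d/2.
With d = 3.473, ⟨x⟩ = 1.7365.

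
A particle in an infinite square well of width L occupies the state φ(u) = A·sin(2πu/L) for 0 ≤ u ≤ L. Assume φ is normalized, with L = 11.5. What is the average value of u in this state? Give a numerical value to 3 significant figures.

⟨u⟩ ≈ 5.75

⟨u⟩ = ∫ u |φ|² du over the full domain.
Since the A² factors cancel between numerator and denominator, ⟨u⟩ = L/2.
Putting L = 11.5 gives 5.750.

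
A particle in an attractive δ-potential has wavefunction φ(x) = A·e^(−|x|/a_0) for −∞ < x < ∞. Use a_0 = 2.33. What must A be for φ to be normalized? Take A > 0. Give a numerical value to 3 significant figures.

Require ∫ |φ|² dx = 1 over the whole domain.
Recall ∫₀^∞ x^m e^(−x/β) dx = m!·β^(m+1), the integral (without the A² prefactor) comes out to a_0.
So A² = (a_0)^(−1).
Substituting a_0 = 2.33 gives A² = 0.4292, so A = 0.6551.

A ≈ 0.655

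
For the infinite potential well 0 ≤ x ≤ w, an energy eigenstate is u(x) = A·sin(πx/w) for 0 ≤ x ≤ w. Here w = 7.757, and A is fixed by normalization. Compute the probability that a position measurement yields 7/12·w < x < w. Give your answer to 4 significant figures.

P ≈ 0.3371

|u|² is the probability density, so P = ∫_{7/12·w}^{w} |u|² dx.
With A² fixed by ∫|u|² = 1, i.e. A² = (w/2)^(−1), substitute and integrate.
Let t = x/w; then A² and the length scale cancel, so P = ∫_{7/12}^{1} sin(π·t)^2 dt ÷ ∫_{0}^{1} sin(π·t)^2 dt.
With ∫ sin(π·t)^2 dt = t/2 - sin(2·π·t)/(4·π) + C, the region integral is 5/24 - 1/(8·π) and the full one is 1/2.
This works out to P = (-3 + 5·π)/(12·π).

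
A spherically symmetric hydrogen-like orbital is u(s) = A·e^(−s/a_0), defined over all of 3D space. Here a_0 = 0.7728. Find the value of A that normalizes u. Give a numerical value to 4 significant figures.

A ≈ 0.8305

We need A² ∫|f|² 4πs² ds = 1, taking the integral from 0 to ∞.
Recall ∫₀^∞ s^m e^(−s/β) ds = m!·β^(m+1), carrying out the integral gives A² · π·a_0^3.
Hence A² = 1/[π·a_0^3].
Plugging in a_0 = 0.7728 yields A = 0.83047.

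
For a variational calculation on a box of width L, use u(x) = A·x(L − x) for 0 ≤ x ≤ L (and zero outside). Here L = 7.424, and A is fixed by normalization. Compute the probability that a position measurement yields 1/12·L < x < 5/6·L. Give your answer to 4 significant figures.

P ≈ 0.9594

|u|² is the probability density, so P = ∫_{1/12·L}^{5/6·L} |u|² dx.
Since A² = 1/(L^5/30), this is the region integral divided by the full normalization integral.
Let t = x/L; then A² and the length scale cancel, so P = ∫_{1/12}^{5/6} t^2·(1 - t)^2 dt ÷ ∫_{0}^{1} t^2·(1 - t)^2 dt.
With ∫ t^2·(1 - t)^2 dt = t^3·(6·t^2 - 15·t + 10)/30 + C, the region integral is ≈ 0.0319806 and the full one is 1/30.
The result is P = 4421/4608.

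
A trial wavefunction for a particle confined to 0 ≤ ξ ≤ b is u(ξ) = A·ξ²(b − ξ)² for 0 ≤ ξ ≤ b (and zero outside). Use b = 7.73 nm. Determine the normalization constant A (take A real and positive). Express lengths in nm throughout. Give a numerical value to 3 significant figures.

Normalization requires ∫|u|² dξ = 1, integrated from 0 to b.
Expanding the polynomial and integrating term by term, with u = A·ξ²(b − ξ)², the integral evaluates to A²·[b^9/630].
So A² = (b^9/630)^(−1).
Substituting b = 7.73 gives A² = 0.000006393, so A = 0.002528.

A ≈ 0.00253 nm^(-9/2)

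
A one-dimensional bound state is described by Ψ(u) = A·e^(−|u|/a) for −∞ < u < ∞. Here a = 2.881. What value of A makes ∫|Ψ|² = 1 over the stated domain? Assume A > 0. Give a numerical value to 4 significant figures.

A ≈ 0.5892

The normalization condition is ∫|Ψ|² du = 1 from −∞ to ∞.
The integral (without the A² prefactor) comes out to a.
Hence A² = 1/[a].
Substituting a = 2.881 gives A² = 0.34710, so A = 0.58915.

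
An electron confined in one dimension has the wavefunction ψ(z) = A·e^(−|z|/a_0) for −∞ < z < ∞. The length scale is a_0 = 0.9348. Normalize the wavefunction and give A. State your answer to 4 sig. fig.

A ≈ 1.034

The normalization condition is ∫|ψ|² dz = 1 from −∞ to ∞.
Carrying out the integral gives A² · a_0.
Substituting a_0 = 0.9348 gives A² = 1.0697, so A = 1.0343.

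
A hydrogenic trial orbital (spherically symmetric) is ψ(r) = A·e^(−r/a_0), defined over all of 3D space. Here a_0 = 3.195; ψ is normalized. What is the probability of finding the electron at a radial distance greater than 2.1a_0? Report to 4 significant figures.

P = ∫ |ψ|² 4πr² dr over r > 2.1a_0.
Normalization gives A² = 1/(π·a_0^3).
In terms of u = r/a_0 (A², 4π and the length scale all cancel between numerator and denominator), P = [∫_{2.1}^{∞} u^2·e^(-2·u) du] / [∫_{0}^{∞} u^2·e^(-2·u) du].
An antiderivative of u^2·e^(-2·u) is -(2·u^2 + 2·u + 1)·e^(-2·u)/4; evaluating from 2.1 to ∞ gives 701·e^(-21/5)/200, while the full integral is 1/4.
Taking the ratio yields P = 0.21024.

P ≈ 0.2102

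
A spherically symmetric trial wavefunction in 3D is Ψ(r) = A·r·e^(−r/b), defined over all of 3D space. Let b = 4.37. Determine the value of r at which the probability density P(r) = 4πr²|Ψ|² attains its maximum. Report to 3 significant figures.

Differentiate P(r) = 4πr²|Ψ|² with respect to r and set to zero.
This gives r = 2·b.
With b = 4.37, the most probable radial distance is 8.740.

r ≈ 8.74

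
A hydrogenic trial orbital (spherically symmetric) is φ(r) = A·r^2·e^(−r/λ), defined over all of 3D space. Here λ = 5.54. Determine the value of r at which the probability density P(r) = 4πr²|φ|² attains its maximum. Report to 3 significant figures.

r ≈ 16.6

The maximum of P(r) = 4πr²|φ|² occurs where its derivative vanishes.
Solving yields r = 3·λ.
With λ = 5.54, the most probable radial distance is 16.62.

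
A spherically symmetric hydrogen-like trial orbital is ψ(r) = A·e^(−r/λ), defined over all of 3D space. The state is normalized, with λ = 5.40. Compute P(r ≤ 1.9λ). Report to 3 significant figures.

With dV = 4πr²dr, the probability is ∫|ψ|² dV over r ≤ 1.9λ.
A² is fixed by ∫₀^∞ 4πr²|ψ|² dr = 1, i.e. A² = (π·λ^3)^(−1).
In terms of u = r/λ (A², 4π and the length scale all cancel between numerator and denominator), P = [∫_{0}^{1.9} u^2·e^(-2·u) du] / [∫_{0}^{∞} u^2·e^(-2·u) du].
An antiderivative of u^2·e^(-2·u) is -(2·u^2 + 2·u + 1)·e^(-2·u)/4; evaluating from 0 to 1.9 gives 1/4 - 601·e^(-19/5)/200, while the full integral is 1/4.
The region integral divided by the full integral gives P = 0.7311.

P ≈ 0.731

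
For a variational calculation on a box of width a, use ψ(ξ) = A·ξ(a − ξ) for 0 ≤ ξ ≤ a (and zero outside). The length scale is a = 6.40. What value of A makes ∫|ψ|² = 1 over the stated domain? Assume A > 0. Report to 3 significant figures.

The normalization condition is ∫|ψ|² dξ = 1 from 0 to a.
Carrying out the integral gives A² · a^5/30.
Hence A² = 1/[a^5/30].
Plugging in a = 6.40 yields A = 0.05286.

A ≈ 0.0529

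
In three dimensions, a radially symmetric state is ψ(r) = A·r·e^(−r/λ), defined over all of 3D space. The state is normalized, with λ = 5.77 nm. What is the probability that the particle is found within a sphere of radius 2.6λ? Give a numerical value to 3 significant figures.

Integrate the radial probability density 4πr²|ψ|² over r ≤ 2.6λ.
Normalization gives A² = 1/(3·π·λ^5).
In terms of u = r/λ (A², 4π and the length scale all cancel between numerator and denominator), P = [∫_{0}^{2.6} u^4·e^(-2·u) du] / [∫_{0}^{∞} u^4·e^(-2·u) du].
An antiderivative of u^4·e^(-2·u) is -(u^4/2 + u^3 + 3·u^2/2 + 3·u/2 + 3/4)·e^(-2·u); evaluating from 0 to 2.6 gives ≈ 0.44540, while the full integral is 3/4.
The region integral divided by the full integral gives P = 0.5939.

P ≈ 0.594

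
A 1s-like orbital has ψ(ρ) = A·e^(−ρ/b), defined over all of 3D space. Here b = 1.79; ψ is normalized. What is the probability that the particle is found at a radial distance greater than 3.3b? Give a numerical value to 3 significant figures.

Integrate the radial probability density 4πρ²|ψ|² over ρ > 3.3b.
A² is fixed by ∫₀^∞ 4πρ²|ψ|² dρ = 1, i.e. A² = (π·b^3)^(−1).
In terms of u = ρ/b (A², 4π and the length scale all cancel between numerator and denominator), P = [∫_{3.3}^{∞} u^2·e^(-2·u) du] / [∫_{0}^{∞} u^2·e^(-2·u) du].
An antiderivative of u^2·e^(-2·u) is -(2·u^2 + 2·u + 1)·e^(-2·u)/4; evaluating from 3.3 to ∞ gives 1469·e^(-33/5)/200, while the full integral is 1/4.
The region integral divided by the full integral gives P = 0.03997.

P ≈ 0.0400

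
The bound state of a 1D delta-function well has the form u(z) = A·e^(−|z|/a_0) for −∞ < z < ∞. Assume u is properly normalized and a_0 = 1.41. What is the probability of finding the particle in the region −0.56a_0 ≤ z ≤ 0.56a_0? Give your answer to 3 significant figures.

P ≈ 0.674

The probability is P = ∫ |u|² dz over [−0.56a_0, 0.56a_0].
The normalization integral ∫|u|²dz over the whole domain equals a_0·A², and A² cancels in the ratio.
Both integrals are even about z = 0, so only the z ≥ 0 halves are needed (the factors of 2 cancel). Let t = z/a_0; then A² and the length scale cancel, so P = ∫_{0}^{0.56} e^(-2·t) dt ÷ ∫_{0}^{∞} e^(-2·t) dt.
An antiderivative of e^(-2·t) is -e^(-2·t)/2; evaluating from 0 to 0.56 gives 1/2 - e^(-28/25)/2, while the full integral is 1/2.
The result is P = 0.6737.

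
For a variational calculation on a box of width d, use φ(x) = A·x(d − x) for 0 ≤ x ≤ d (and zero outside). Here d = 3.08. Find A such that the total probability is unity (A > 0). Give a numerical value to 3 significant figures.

Normalization requires ∫|φ|² dx = 1, integrated from 0 to d.
The integral (without the A² prefactor) comes out to d^5/30.
Setting this equal to 1 gives A² = 1/(d^5/30).
Plugging in d = 3.08 yields A = 0.3290.

A ≈ 0.329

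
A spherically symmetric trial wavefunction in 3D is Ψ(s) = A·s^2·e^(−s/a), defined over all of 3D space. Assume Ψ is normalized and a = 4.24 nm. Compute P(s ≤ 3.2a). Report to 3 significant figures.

With dV = 4πs²ds, the probability is ∫|Ψ|² dV over s ≤ 3.2a.
The full normalization integral is A²·[45·π·a^7/2] = 1, fixing A².
Substituting u = s/a, A², 4π and the length scale all cancel in the ratio: P = ∫_{0}^{3.2} u^6·e^(-2·u) du / ∫_{0}^{∞} u^6·e^(-2·u) du.
With ∫ u^6·e^(-2·u) du = -(4·u^6 + 12·u^5 + 30·u^4 + 60·u^3 + 90·u^2 + 90·u + 45)·e^(-2·u)/8 + C, the region integral is ≈ 2.5744 and the full one is 45/8.
This evaluates to P = 0.4577.

P ≈ 0.458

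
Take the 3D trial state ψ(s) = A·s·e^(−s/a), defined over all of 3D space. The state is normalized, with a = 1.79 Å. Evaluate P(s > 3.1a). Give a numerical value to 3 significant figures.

P ≈ 0.259

P = ∫ |ψ|² 4πs² ds over s > 3.1a.
The full normalization integral is A²·[3·π·a^5] = 1, fixing A².
Substituting u = s/a, A², 4π and the length scale all cancel in the ratio: P = ∫_{3.1}^{∞} u^4·e^(-2·u) du / ∫_{0}^{∞} u^4·e^(-2·u) du.
With ∫ u^4·e^(-2·u) du = -(u^4/2 + u^3 + 3·u^2/2 + 3·u/2 + 3/4)·e^(-2·u) + C, the region integral is ≈ 0.19438 and the full one is 3/4.
This evaluates to P = 0.2592.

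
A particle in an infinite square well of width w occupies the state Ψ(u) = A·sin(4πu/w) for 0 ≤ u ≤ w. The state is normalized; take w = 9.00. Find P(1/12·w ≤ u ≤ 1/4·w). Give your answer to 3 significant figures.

P ≈ 0.201

P = ∫_{1/12·w}^{1/4·w} |Ψ(u)|² du.
Since A² = 1/(w/2), this is the region integral divided by the full normalization integral.
In terms of t = u/w (A² and the length scale cancel between numerator and denominator), P = [∫_{1/12}^{1/4} sin(4·π·t)^2 dt] / [∫_{0}^{1} sin(4·π·t)^2 dt].
Using ∫ sin(4·π·t)^2 dt = t/2 - sin(4·π·t)·cos(4·π·t)/(8·π), the numerator is √(3)/(32·π) + 1/12 and the denominator is 1/2.
Taking the ratio, P = (√(3)/16 + π/6)/π.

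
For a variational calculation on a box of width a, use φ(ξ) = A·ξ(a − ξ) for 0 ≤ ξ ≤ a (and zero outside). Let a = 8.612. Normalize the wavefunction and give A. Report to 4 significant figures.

Normalization requires ∫|φ|² dξ = 1, integrated from 0 to a.
Expanding the polynomial and integrating term by term, the integral (without the A² prefactor) comes out to a^5/30.
Hence A² = 1/[a^5/30].
Plugging in a = 8.612 yields A = 0.025165.

A ≈ 0.02517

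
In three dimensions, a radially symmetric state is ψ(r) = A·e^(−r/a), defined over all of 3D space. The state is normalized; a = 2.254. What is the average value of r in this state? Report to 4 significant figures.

The expectation value is the |ψ|²-weighted average of r: ∫ r|ψ|² 4πr² dr.
Using ∫₀^∞ rⁿ e^(−αr) dr = n!/αⁿ⁺¹, since the A² factors cancel between numerator and denominator, ⟨r⟩ = 3·a/2.
Putting a = 2.254 gives 3.3810.

⟨r⟩ ≈ 3.381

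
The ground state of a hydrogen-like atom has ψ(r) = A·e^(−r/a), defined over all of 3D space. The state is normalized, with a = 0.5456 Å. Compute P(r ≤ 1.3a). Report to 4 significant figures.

With dV = 4πr²dr, the probability is ∫|ψ|² dV over r ≤ 1.3a.
Normalization gives A² = 1/(π·a^3).
Let u = r/a; then A², 4π and the length scale all cancel, so P = ∫_{0}^{1.3} u^2·e^(-2·u) du ÷ ∫_{0}^{∞} u^2·e^(-2·u) du.
An antiderivative of u^2·e^(-2·u) is -(2·u^2 + 2·u + 1)·e^(-2·u)/4; evaluating from 0 to 1.3 gives 1/4 - 349·e^(-13/5)/200, while the full integral is 1/4.
The region integral divided by the full integral gives P = 0.48157.

P ≈ 0.4816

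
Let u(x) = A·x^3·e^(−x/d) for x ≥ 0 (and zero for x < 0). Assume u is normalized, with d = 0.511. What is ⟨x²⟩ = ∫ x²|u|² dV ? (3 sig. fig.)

⟨x²⟩ = ∫ x^2 |u|² dx over the full domain.
The ratio of the moment integral to the normalization integral gives ⟨x²⟩ = 14·d^2.
With d = 0.511, ⟨x^2⟩ = 3.656.

⟨x^2⟩ ≈ 3.66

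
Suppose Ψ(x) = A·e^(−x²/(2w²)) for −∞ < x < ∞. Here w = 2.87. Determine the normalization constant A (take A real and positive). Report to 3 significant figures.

We need A² ∫|f|² dx = 1, taking the integral from −∞ to ∞.
Differentiating ∫e^(−αx²) dx = √(π/α) under α to get the higher moments, the integral (without the A² prefactor) comes out to √(π)·w.
Setting this equal to 1 gives A² = 1/(√(π)·w).
Plugging in w = 2.87 yields A = 0.4434.

A ≈ 0.443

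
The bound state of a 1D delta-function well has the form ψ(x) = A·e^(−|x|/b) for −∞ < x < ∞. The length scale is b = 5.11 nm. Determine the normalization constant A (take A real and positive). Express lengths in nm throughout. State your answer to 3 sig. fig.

A ≈ 0.442 nm^(-1/2)

We need A² ∫|f|² dx = 1, taking the integral from −∞ to ∞.
∫|ψ|² dx = A²·(b).
So A² = (b)^(−1).
Plugging in b = 5.11 yields A = 0.4424.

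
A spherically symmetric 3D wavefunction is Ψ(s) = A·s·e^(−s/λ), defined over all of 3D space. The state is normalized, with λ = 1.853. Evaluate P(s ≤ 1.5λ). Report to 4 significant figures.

P ≈ 0.1847

P = ∫ |Ψ|² 4πs² ds over s ≤ 1.5λ.
Normalization gives A² = 1/(3·π·λ^5).
In terms of u = s/λ (A², 4π and the length scale all cancel between numerator and denominator), P = [∫_{0}^{1.5} u^4·e^(-2·u) du] / [∫_{0}^{∞} u^4·e^(-2·u) du].
An antiderivative of u^4·e^(-2·u) is -(u^4/2 + u^3 + 3·u^2/2 + 3·u/2 + 3/4)·e^(-2·u); evaluating from 0 to 1.5 gives 3/4 - 393·e^(-3)/32, while the full integral is 3/4.
The region integral divided by the full integral gives P = 0.18474.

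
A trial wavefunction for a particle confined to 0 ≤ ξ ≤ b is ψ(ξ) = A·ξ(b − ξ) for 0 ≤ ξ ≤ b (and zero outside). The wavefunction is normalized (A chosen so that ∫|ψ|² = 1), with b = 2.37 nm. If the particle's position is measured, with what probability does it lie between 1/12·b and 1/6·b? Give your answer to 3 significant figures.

|ψ|² is the probability density, so P = ∫_{1/12·b}^{1/6·b} |ψ|² dξ.
The normalization integral ∫|ψ|²dξ over the whole domain equals b^5/30·A², and A² cancels in the ratio.
Substituting u = ξ/b, A² and the length scale cancel in the ratio: P = ∫_{1/12}^{1/6} u^2·(1 - u)^2 du / ∫_{0}^{1} u^2·(1 - u)^2 du.
Using ∫ u^2·(1 - u)^2 du = u^3·(6·u^2 - 15·u + 10)/30, the numerator is ≈ 0.0010135 and the denominator is 1/30.
The result is P = 0.03041.

P ≈ 0.0304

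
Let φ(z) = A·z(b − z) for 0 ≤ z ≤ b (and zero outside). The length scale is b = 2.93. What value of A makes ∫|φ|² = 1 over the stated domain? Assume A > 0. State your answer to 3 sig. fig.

A ≈ 0.373

We need A² ∫|f|² dz = 1, taking the integral from 0 to b.
Expanding the polynomial and integrating term by term, with φ = A·z(b − z), the integral evaluates to A²·[b^5/30].
Plugging in b = 2.93 yields A = 0.3727.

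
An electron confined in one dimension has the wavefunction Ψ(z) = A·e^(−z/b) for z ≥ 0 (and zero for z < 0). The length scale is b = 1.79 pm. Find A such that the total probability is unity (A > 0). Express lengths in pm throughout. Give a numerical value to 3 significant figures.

Normalization requires ∫|Ψ|² dz = 1, integrated from 0 to ∞.
Using ∫₀^∞ zⁿ e^(−αz) dz = n!/αⁿ⁺¹, ∫|Ψ|² dz = A²·(b/2).
Setting this equal to 1 gives A² = 1/(b/2).
Substituting b = 1.79 gives A² = 1.117, so A = 1.057.

A ≈ 1.06 pm^(-1/2)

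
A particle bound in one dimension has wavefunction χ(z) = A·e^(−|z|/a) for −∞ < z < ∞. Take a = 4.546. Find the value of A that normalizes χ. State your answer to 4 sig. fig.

Normalization requires ∫|χ|² dz = 1, integrated from −∞ to ∞.
The integral (without the A² prefactor) comes out to a.
So A² = (a)^(−1).
Plugging in a = 4.546 yields A = 0.46901.

A ≈ 0.4690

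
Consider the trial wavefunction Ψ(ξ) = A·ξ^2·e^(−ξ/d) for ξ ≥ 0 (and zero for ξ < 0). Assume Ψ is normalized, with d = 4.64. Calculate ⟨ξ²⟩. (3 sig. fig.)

⟨ξ^2⟩ ≈ 161

The expectation value is the |Ψ|²-weighted average of ξ^2: ∫ ξ^2|Ψ|² dξ.
The ratio of the moment integral to the normalization integral gives ⟨ξ²⟩ = 15·d^2/2.
With d = 4.64, ⟨ξ^2⟩ = 161.5.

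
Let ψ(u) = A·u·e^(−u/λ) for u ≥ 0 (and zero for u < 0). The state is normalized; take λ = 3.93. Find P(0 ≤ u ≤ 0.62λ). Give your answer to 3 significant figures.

|ψ|² is the probability density, so P = ∫_{0}^{0.62λ} |ψ|² du.
Since A² = 1/(λ^3/4), this is the region integral divided by the full normalization integral.
In terms of t = u/λ (A² and the length scale cancel between numerator and denominator), P = [∫_{0}^{0.62} t^2·e^(-2·t) dt] / [∫_{0}^{∞} t^2·e^(-2·t) dt].
Using ∫ t^2·e^(-2·t) dt = -(2·t^2 + 2·t + 1)·e^(-2·t)/4, the numerator is 1/4 - 3761·e^(-31/25)/5000 and the denominator is 1/4.
Evaluating gives P = 0.1293.

P ≈ 0.129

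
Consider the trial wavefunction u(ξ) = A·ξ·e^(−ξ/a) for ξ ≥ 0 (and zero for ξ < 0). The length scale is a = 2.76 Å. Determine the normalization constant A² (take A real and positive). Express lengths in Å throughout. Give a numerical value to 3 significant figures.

The normalization condition is ∫|u|² dξ = 1 from 0 to ∞.
Carrying out the integral gives A² · a^3/4.
Plugging in a = 2.76 yields A = 0.4362.

A^2 ≈ 0.190 Å^(-3)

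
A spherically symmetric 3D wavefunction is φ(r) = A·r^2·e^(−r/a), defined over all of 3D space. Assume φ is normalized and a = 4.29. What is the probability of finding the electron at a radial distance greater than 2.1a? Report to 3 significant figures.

P ≈ 0.867

Integrate the radial probability density 4πr²|φ|² over r > 2.1a.
Normalization gives A² = 1/(45·π·a^7/2).
Let u = r/a; then A², 4π and the length scale all cancel, so P = ∫_{2.1}^{∞} u^6·e^(-2·u) du ÷ ∫_{0}^{∞} u^6·e^(-2·u) du.
With ∫ u^6·e^(-2·u) du = -(4·u^6 + 12·u^5 + 30·u^4 + 60·u^3 + 90·u^2 + 90·u + 45)·e^(-2·u)/8 + C, the region integral is ≈ 4.8795 and the full one is 45/8.
This evaluates to P = 0.8675.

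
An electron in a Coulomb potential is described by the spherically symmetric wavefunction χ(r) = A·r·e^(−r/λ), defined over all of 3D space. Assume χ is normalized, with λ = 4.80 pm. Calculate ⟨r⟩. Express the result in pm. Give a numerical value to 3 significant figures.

⟨r⟩ ≈ 12.0 pm

The expectation value is the |χ|²-weighted average of r: ∫ r|χ|² 4πr² dr.
Since the A² factors cancel between numerator and denominator, ⟨r⟩ = 5·λ/2.
With λ = 4.80, ⟨r⟩ = 12.00.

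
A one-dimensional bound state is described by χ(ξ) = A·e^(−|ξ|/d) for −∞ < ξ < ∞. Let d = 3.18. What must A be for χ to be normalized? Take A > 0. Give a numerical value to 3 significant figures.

A ≈ 0.561

We need A² ∫|f|² dξ = 1, taking the integral from −∞ to ∞.
Carrying out the integral gives A² · d.
Hence A² = 1/[d].
Plugging in d = 3.18 yields A = 0.5608.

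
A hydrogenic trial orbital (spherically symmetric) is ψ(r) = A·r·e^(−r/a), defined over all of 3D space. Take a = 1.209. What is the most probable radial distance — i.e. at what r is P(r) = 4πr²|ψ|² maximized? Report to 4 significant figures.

The maximum of P(r) = 4πr²|ψ|² occurs where its derivative vanishes.
This gives r = 2·a.
With a = 1.209, the most probable radial distance is 2.4180.

r ≈ 2.418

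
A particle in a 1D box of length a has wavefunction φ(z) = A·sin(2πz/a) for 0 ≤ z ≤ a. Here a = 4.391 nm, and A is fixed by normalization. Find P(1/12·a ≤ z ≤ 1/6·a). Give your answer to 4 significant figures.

P ≈ 0.08333

|φ|² is the probability density, so P = ∫_{1/12·a}^{1/6·a} |φ|² dz.
Since A² = 1/(a/2), this is the region integral divided by the full normalization integral.
In terms of u = z/a (A² and the length scale cancel between numerator and denominator), P = [∫_{1/12}^{1/6} sin(2·π·u)^2 du] / [∫_{0}^{1} sin(2·π·u)^2 du].
Using ∫ sin(2·π·u)^2 du = u/2 - sin(4·π·u)/(8·π), the numerator is 1/24 and the denominator is 1/2.
This works out to P = 1/12.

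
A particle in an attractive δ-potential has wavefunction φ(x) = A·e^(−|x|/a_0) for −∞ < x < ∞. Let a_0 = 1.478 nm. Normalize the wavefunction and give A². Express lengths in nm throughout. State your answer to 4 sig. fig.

Normalization requires ∫|φ|² dx = 1, integrated from −∞ to ∞.
Recall ∫₀^∞ x^m e^(−x/β) dx = m!·β^(m+1), with φ = A·e^(−|x|/a_0), the integral evaluates to A²·[a_0].
Setting this equal to 1 gives A² = 1/(a_0).
Substituting a_0 = 1.478 gives A² = 0.67659, so A = 0.82255.

A^2 ≈ 0.6766 nm^(-1)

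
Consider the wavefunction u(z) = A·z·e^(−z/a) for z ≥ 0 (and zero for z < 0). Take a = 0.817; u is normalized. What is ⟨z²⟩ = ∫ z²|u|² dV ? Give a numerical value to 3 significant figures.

⟨z²⟩ = ∫ z^2 |u|² dz over the full domain.
With ∫₀^∞ z^4 e^(−αz) dz = 4!/α^5, the ratio of the moment integral to the normalization integral gives ⟨z²⟩ = 3·a^2.
Putting a = 0.817 gives 2.002.

⟨z^2⟩ ≈ 2.00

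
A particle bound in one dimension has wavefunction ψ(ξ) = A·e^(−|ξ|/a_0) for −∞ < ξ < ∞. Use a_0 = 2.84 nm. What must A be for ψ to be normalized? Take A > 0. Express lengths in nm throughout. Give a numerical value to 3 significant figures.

Require ∫ |ψ|² dξ = 1 over the whole domain.
Recall ∫₀^∞ ξ^m e^(−ξ/β) dξ = m!·β^(m+1), carrying out the integral gives A² · a_0.
Hence A² = 1/[a_0].
With a_0 = 2.84: A² = 0.3521 and A = 0.5934.

A ≈ 0.593 nm^(-1/2)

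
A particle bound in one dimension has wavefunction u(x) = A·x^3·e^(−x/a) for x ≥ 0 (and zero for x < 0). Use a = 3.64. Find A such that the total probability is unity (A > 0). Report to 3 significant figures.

We need A² ∫|f|² dx = 1, taking the integral from 0 to ∞.
Carrying out the integral gives A² · 45·a^7/8.
Hence A² = 1/[45·a^7/8].
With a = 3.64: A² = 0.00002100 and A = 0.004582.

A ≈ 0.00458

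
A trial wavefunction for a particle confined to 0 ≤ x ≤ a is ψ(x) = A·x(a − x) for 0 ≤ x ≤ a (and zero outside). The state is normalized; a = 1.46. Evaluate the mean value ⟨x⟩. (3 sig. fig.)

⟨x⟩ = ∫ x |ψ|² dx over the full domain.
Expanding the polynomial and integrating term by term, the ratio of the moment integral to the normalization integral gives ⟨x⟩ = a/2.
Putting a = 1.46 gives 0.7300.

⟨x⟩ ≈ 0.730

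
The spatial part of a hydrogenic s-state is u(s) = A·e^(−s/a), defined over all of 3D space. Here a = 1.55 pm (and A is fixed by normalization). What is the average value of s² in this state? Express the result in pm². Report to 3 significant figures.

⟨s²⟩ = ∫ s^2 |u|² 4πs² ds over the full domain.
Evaluating both integrals, ⟨s²⟩ = 3·a^2.
With a = 1.55, ⟨s^2⟩ = 7.208.

⟨s^2⟩ ≈ 7.21 pm^2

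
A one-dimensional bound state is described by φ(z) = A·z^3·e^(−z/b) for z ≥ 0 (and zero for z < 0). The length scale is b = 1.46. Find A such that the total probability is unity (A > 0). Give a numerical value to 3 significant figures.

A ≈ 0.112

Normalization requires ∫|φ|² dz = 1, integrated from 0 to ∞.
Recall ∫₀^∞ z^m e^(−z/β) dz = m!·β^(m+1), the integral (without the A² prefactor) comes out to 45·b^7/8.
Plugging in b = 1.46 yields A = 0.1121.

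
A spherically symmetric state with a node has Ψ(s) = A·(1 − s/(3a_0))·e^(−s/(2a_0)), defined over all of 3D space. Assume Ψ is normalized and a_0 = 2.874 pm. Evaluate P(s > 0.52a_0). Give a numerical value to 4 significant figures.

P ≈ 0.9634

With dV = 4πs²ds, the probability is ∫|Ψ|² dV over s > 0.52a_0.
A² is fixed by ∫₀^∞ 4πs²|Ψ|² ds = 1, i.e. A² = (8·π·a_0^3/3)^(−1).
In terms of u = s/a_0 (A², 4π and the length scale all cancel between numerator and denominator), P = [∫_{0.52}^{∞} u^2·(1 - u/3)^2·e^(-u) du] / [∫_{0}^{∞} u^2·(1 - u/3)^2·e^(-u) du].
With ∫ u^2·(1 - u/3)^2·e^(-u) du = (-u^4 + 2·u^3 - 3·u^2 - 6·u - 6)·e^(-u)/9 + C, the region integral is ≈ 0.642287 and the full one is 2/3.
The region integral divided by the full integral gives P = 0.96343.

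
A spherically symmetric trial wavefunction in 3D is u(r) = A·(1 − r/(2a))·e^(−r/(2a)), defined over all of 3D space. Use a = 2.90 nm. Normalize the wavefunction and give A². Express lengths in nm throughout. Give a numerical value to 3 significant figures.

Normalization requires ∫|u|² 4πr² dr = 1, integrated from 0 to ∞.
The angular integral contributes 4π, leaving ∫₀^∞ r²|u|² dr.
Using ∫₀^∞ rⁿ e^(−αr) dr = n!/αⁿ⁺¹, the integral (without the A² prefactor) comes out to 8·π·a^3.
Hence A² = 1/[8·π·a^3].
With a = 2.90: A² = 0.001631 and A = 0.04039.

A^2 ≈ 0.00163 nm^(-3)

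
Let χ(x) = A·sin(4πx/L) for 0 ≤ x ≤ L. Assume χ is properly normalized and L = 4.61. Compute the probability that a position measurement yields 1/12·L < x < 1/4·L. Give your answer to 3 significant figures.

P ≈ 0.201

P = ∫_{1/12·L}^{1/4·L} |χ(x)|² dx.
The normalization integral ∫|χ|²dx over the whole domain equals L/2·A², and A² cancels in the ratio.
Let u = x/L; then A² and the length scale cancel, so P = ∫_{1/12}^{1/4} sin(4·π·u)^2 du ÷ ∫_{0}^{1} sin(4·π·u)^2 du.
With ∫ sin(4·π·u)^2 du = u/2 - sin(4·π·u)·cos(4·π·u)/(8·π) + C, the region integral is √(3)/(32·π) + 1/12 and the full one is 1/2.
The result is P = (√(3)/16 + π/6)/π.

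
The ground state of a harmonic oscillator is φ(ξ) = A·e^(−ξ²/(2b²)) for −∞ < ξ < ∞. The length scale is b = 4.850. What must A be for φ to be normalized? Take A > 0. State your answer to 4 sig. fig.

A ≈ 0.3411

Require ∫ |φ|² dξ = 1 over the whole domain.
With ∫_{−∞}^{∞} ξ^(2m) e^(−αξ²) dξ = (2m−1)!!·√π / (2^m α^(m+1/2)), the integral (without the A² prefactor) comes out to √(π)·b.
So A² = (√(π)·b)^(−1).
With b = 4.850: A² = 0.11633 and A = 0.34107.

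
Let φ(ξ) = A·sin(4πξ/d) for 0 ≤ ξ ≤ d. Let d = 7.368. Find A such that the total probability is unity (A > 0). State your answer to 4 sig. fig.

A ≈ 0.5210

We need A² ∫|f|² dξ = 1, taking the integral from 0 to d.
∫|φ|² dξ = A²·(d/2).
So A² = (d/2)^(−1).
Substituting d = 7.368 gives A² = 0.27144, so A = 0.52100.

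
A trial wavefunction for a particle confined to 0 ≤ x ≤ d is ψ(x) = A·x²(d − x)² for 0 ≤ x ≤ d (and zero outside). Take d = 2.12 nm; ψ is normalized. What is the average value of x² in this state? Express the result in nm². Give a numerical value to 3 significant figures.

The expectation value is the |ψ|²-weighted average of x^2: ∫ x^2|ψ|² dx.
The ratio of the moment integral to the normalization integral gives ⟨x²⟩ = 3·d^2/11.
Putting d = 2.12 gives 1.226.

⟨x^2⟩ ≈ 1.23 nm^2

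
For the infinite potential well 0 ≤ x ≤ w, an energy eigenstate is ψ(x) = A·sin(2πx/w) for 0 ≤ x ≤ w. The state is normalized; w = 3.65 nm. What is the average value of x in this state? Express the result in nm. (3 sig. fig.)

⟨x⟩ = ∫ x |ψ|² dx over the full domain.
Using sin²θ = (1 − cos 2θ)/2, since the A² factors cancel between numerator and denominator, ⟨x⟩ = w/2.
With w = 3.65, ⟨x⟩ = 1.825.

⟨x⟩ ≈ 1.83 nm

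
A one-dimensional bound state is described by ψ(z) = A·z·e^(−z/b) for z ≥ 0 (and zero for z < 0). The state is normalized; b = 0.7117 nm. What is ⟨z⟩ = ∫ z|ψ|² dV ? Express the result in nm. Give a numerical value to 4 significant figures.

The expectation value is the |ψ|²-weighted average of z: ∫ z|ψ|² dz.
Recall ∫₀^∞ z^m e^(−z/β) dz = m!·β^(m+1), evaluating both integrals, ⟨z⟩ = 3·b/2.
With b = 0.7117, ⟨z⟩ = 1.0676.

⟨z⟩ ≈ 1.068 nm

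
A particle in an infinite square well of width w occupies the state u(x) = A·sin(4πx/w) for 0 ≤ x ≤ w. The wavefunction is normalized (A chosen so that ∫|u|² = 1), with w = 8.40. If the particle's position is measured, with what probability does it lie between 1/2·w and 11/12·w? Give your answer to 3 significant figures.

P = ∫_{1/2·w}^{11/12·w} |u(x)|² dx.
The normalization integral ∫|u|²dx over the whole domain equals w/2·A², and A² cancels in the ratio.
Substituting t = x/w, A² and the length scale cancel in the ratio: P = ∫_{1/2}^{11/12} sin(4·π·t)^2 dt / ∫_{0}^{1} sin(4·π·t)^2 dt.
Using ∫ sin(4·π·t)^2 dt = t/2 - sin(4·π·t)·cos(4·π·t)/(8·π), the numerator is √(3)/(32·π) + 5/24 and the denominator is 1/2.
The result is P = √(3)/(16·π) + 5/12.

P ≈ 0.451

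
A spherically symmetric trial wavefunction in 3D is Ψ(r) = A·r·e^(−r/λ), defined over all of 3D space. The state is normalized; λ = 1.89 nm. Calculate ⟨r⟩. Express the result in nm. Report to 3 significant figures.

⟨r⟩ ≈ 4.73 nm

⟨r⟩ = ∫ r |Ψ|² 4πr² dr over the full domain.
With ∫₀^∞ r^5 e^(−αr) dr = 5!/α^6, evaluating both integrals, ⟨r⟩ = 5·λ/2.
With λ = 1.89, ⟨r⟩ = 4.725.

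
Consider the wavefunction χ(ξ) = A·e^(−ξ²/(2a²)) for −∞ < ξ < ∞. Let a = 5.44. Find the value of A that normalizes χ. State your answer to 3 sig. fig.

A ≈ 0.322

Require ∫ |χ|² dξ = 1 over the whole domain.
Using the Gaussian integral ∫_{−∞}^{∞} e^(−αξ²) dξ = √(π/α), with χ = A·e^(−ξ²/(2a²)), the integral evaluates to A²·[√(π)·a].
So A² = (√(π)·a)^(−1).
Substituting a = 5.44 gives A² = 0.1037, so A = 0.3220.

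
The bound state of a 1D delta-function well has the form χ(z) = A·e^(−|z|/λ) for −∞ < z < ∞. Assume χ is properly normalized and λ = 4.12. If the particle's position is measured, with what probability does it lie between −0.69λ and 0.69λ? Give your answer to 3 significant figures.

P ≈ 0.748

|χ|² is the probability density, so P = ∫_{−0.69λ}^{0.69λ} |χ|² dz.
Since A² = 1/(λ), this is the region integral divided by the full normalization integral.
By symmetry take twice the z ≥ 0 contribution in numerator and denominator; the 2's cancel. Let u = z/λ; then A² and the length scale cancel, so P = ∫_{0}^{0.69} e^(-2·u) du ÷ ∫_{0}^{∞} e^(-2·u) du.
An antiderivative of e^(-2·u) is -e^(-2·u)/2; evaluating from 0 to 0.69 gives 1/2 - e^(-69/50)/2, while the full integral is 1/2.
This works out to P = 0.7484.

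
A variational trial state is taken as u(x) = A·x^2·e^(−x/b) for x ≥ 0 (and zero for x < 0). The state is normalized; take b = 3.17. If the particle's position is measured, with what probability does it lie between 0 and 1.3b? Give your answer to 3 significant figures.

P = ∫_{0}^{1.3b} |u(x)|² dx.
With A² fixed by ∫|u|² = 1, i.e. A² = (3·b^5/4)^(−1), substitute and integrate.
In terms of t = x/b (A² and the length scale cancel between numerator and denominator), P = [∫_{0}^{1.3} t^4·e^(-2·t) dt] / [∫_{0}^{∞} t^4·e^(-2·t) dt].
Using ∫ t^4·e^(-2·t) dt = -(t^4/2 + t^3 + 3·t^2/2 + 3·t/2 + 3/4)·e^(-2·t), the numerator is ≈ 0.091932 and the denominator is 3/4.
The result is P = 0.1226.

P ≈ 0.123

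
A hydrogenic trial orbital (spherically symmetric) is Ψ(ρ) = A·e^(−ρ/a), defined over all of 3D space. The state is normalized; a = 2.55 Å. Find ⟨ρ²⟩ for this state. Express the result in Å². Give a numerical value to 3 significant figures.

⟨ρ^2⟩ ≈ 19.5 Å^2

⟨ρ²⟩ = ∫ ρ^2 |Ψ|² 4πρ² dρ over the full domain.
Since the A² factors cancel between numerator and denominator, ⟨ρ²⟩ = 3·a^2.
Putting a = 2.55 gives 19.51.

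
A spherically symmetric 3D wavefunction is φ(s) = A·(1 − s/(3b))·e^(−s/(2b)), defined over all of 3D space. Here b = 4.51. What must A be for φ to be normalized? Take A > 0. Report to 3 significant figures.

A ≈ 0.0361

Require ∫ |φ|² 4πs² ds = 1 over the whole domain.
The angular integral contributes 4π, leaving ∫₀^∞ s²|φ|² ds.
With ∫₀^∞ s^4 e^(−αs) ds = 4!/α^5, the integral (without the A² prefactor) comes out to 8·π·b^3/3.
Substituting b = 4.51 gives A² = 0.001301, so A = 0.03607.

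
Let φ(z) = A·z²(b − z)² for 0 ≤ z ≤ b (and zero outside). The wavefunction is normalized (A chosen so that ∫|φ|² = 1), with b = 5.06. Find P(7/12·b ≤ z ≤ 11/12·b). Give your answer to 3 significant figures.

P = ∫_{7/12·b}^{11/12·b} |φ(z)|² dz.
With A² fixed by ∫|φ|² = 1, i.e. A² = (b^9/630)^(−1), substitute and integrate.
Substituting u = z/b, A² and the length scale cancel in the ratio: P = ∫_{7/12}^{11/12} u^4·(1 - u)^4 du / ∫_{0}^{1} u^4·(1 - u)^4 du.
An antiderivative of u^4·(1 - u)^4 is u^5·(70·u^4 - 315·u^3 + 540·u^2 - 420·u + 126)/630; evaluating from 7/12 to 11/12 gives ≈ 0.00047929, while the full integral is 1/630.
This works out to P = 0.3019.

P ≈ 0.302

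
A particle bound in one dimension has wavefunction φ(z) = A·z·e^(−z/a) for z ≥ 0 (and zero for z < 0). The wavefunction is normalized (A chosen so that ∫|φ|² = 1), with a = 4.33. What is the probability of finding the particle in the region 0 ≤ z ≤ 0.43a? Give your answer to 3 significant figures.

P ≈ 0.0564

P = ∫_{0}^{0.43a} |φ(z)|² dz.
With A² fixed by ∫|φ|² = 1, i.e. A² = (a^3/4)^(−1), substitute and integrate.
Substituting u = z/a, A² and the length scale cancel in the ratio: P = ∫_{0}^{0.43} u^2·e^(-2·u) du / ∫_{0}^{∞} u^2·e^(-2·u) du.
With ∫ u^2·e^(-2·u) du = -(2·u^2 + 2·u + 1)·e^(-2·u)/4 + C, the region integral is ≈ 0.014108 and the full one is 1/4.
The result is P = 0.05643.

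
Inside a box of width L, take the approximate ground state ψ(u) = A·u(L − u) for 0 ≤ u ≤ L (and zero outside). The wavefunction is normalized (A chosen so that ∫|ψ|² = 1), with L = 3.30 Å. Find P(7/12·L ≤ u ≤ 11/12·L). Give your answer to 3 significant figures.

P ≈ 0.342

The probability is P = ∫ |ψ|² du over [7/12·L, 11/12·L].
The normalization integral ∫|ψ|²du over the whole domain equals L^5/30·A², and A² cancels in the ratio.
Let t = u/L; then A² and the length scale cancel, so P = ∫_{7/12}^{11/12} t^2·(1 - t)^2 dt ÷ ∫_{0}^{1} t^2·(1 - t)^2 dt.
An antiderivative of t^2·(1 - t)^2 is t^3·(6·t^2 - 15·t + 10)/30; evaluating from 7/12 to 11/12 gives ≈ 0.011384, while the full integral is 1/30.
Evaluating gives P = 0.3415.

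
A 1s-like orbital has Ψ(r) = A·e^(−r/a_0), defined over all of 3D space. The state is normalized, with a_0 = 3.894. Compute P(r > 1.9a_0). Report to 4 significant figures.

P ≈ 0.2689

P = ∫ |Ψ|² 4πr² dr over r > 1.9a_0.
Normalization gives A² = 1/(π·a_0^3).
Substituting u = r/a_0, A², 4π and the length scale all cancel in the ratio: P = ∫_{1.9}^{∞} u^2·e^(-2·u) du / ∫_{0}^{∞} u^2·e^(-2·u) du.
Using ∫ u^2·e^(-2·u) du = -(2·u^2 + 2·u + 1)·e^(-2·u)/4, the numerator is 601·e^(-19/5)/200 and the denominator is 1/4.
The region integral divided by the full integral gives P = 0.26890.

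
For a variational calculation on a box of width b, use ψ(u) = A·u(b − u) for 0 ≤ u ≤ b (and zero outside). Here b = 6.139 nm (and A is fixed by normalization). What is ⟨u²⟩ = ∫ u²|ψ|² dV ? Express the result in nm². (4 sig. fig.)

⟨u^2⟩ ≈ 10.77 nm^2

The expectation value is the |ψ|²-weighted average of u^2: ∫ u^2|ψ|² du.
Expanding the polynomial and integrating term by term, since the A² factors cancel between numerator and denominator, ⟨u²⟩ = 2·b^2/7.
With b = 6.139, ⟨u^2⟩ = 10.768.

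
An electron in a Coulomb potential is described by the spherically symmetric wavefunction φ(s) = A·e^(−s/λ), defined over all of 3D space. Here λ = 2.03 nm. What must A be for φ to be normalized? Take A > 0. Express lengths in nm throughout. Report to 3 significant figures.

Require ∫ |φ|² 4πs² ds = 1 over the whole domain.
In 3D with spherical symmetry the volume element is 4πs² ds.
Recall ∫₀^∞ s^m e^(−s/β) ds = m!·β^(m+1), carrying out the integral gives A² · π·λ^3.
So A² = (π·λ^3)^(−1).
Plugging in λ = 2.03 yields A = 0.1951.

A ≈ 0.195 nm^(-3/2)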